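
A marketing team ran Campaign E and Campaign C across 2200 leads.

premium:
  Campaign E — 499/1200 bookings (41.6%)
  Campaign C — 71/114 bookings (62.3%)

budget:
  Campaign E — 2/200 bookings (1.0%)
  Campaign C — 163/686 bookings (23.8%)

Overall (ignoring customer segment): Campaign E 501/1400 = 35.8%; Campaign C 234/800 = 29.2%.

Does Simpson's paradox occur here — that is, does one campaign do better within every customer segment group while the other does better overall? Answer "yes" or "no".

yes

Within each customer segment level (premium 41.6% vs 62.3%; budget 1.0% vs 23.8%), Campaign C has the higher rate every time. Pooled: 35.8% vs 29.2% — Campaign E has the higher rate overall. The two comparisons disagree.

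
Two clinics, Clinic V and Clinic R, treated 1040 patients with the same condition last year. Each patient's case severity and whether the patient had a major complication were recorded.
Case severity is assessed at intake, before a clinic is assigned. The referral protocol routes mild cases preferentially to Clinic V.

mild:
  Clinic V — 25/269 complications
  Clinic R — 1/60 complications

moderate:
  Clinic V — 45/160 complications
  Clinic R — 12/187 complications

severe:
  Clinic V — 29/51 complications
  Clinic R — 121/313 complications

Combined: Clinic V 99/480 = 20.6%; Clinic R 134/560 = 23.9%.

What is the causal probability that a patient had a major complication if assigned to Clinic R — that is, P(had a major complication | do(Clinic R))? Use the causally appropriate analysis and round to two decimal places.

0.16

Within every case severity level Clinic R has the lower rate, yet pooled Clinic V does — Simpson's reversal.
Case severity satisfies the back-door criterion: it is not a descendant of the clinic, and it blocks the spurious path from clinic to outcome. Adjusting for it (i.e., using the within-case severity rates) gives the causal effect.
Standardising Clinic R to the population case severity mix: 0.316·1/60 + 0.334·12/187 + 0.350·121/313 = 0.162.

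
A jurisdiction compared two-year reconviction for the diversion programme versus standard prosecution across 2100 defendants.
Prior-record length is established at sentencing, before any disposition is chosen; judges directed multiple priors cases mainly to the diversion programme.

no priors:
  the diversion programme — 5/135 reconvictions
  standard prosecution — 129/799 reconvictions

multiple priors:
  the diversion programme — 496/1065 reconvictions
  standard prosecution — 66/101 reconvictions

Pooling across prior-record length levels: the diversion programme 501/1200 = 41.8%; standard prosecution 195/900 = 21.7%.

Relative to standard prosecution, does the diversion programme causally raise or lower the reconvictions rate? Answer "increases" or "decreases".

Prior-record length differs across dispositions for reasons unrelated to any effect of the disposition itself, and it separately predicts the outcome — a classic confounder. We must compare within prior-record length levels.
Within each level — no priors: 3.7% vs 16.1%; multiple priors: 46.6% vs 65.3% — the diversion programme is lower every time.

decreases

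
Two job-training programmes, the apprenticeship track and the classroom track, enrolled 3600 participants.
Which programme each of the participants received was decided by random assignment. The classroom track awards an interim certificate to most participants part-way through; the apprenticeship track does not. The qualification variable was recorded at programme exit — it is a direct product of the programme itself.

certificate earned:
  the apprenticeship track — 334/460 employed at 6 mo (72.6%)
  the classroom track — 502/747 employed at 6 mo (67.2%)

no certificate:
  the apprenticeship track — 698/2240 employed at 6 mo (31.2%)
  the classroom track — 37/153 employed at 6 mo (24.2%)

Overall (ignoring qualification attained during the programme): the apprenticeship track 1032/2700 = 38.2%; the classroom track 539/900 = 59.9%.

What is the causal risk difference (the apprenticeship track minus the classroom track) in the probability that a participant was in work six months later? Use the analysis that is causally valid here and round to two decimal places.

The qualification attained during the programme-specific comparison favours the apprenticeship track throughout, but the pooled figures favour the classroom track. The question is whether to condition on qualification attained during the programme.
Qualification attained during the programme is downstream of the programme. One should not condition on a consequence of treatment, so the overall rates are the right comparison.
The causal difference is the pooled difference: 0.382 − 0.599 = -0.217.

-0.22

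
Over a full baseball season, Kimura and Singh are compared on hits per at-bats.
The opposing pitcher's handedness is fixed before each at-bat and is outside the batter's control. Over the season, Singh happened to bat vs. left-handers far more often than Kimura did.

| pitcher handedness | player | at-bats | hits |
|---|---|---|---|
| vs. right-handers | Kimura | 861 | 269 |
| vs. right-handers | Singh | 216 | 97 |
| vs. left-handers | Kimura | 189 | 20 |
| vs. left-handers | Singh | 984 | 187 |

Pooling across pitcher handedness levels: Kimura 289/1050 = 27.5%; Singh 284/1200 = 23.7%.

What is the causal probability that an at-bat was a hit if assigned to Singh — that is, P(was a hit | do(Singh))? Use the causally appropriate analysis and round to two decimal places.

Since pitcher handedness is a pre-existing factor (not a product of the player) and it affects the outcome on its own, it is a confounder. The stratified rates, not the pooled rate, identify the causal effect.
Standardising Singh to the population pitcher handedness mix: 0.479·97/216 + 0.521·187/984 = 0.314.

0.31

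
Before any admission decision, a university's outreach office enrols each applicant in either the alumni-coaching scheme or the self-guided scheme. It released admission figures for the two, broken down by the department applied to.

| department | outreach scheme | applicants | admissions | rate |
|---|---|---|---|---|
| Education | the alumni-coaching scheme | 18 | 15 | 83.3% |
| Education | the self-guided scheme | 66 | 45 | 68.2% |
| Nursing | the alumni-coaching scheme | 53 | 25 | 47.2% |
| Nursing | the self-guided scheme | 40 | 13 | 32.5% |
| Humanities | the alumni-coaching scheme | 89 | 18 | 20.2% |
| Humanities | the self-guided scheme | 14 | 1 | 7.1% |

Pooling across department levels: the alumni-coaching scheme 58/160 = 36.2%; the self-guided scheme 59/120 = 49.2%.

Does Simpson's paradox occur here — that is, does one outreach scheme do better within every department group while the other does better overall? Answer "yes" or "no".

Within each department level (Education 83.3% vs 68.2%; Nursing 47.2% vs 32.5%; Humanities 20.2% vs 7.1%), the alumni-coaching scheme has the higher rate every time. Pooled: 36.2% vs 49.2% — the self-guided scheme has the higher rate overall. The two comparisons disagree.

yes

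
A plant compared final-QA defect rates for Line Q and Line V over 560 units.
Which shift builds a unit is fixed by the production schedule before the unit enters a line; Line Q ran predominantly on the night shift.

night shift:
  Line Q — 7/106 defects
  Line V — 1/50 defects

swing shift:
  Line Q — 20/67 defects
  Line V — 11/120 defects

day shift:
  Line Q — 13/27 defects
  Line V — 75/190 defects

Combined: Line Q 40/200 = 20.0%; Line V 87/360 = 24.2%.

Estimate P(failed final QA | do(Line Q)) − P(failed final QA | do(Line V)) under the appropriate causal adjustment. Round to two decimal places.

Shift is set before the line has any effect — it is not caused by the line — and it independently drives the outcome. That makes it a confounder, so the causal comparison is within shift levels.
Adjusting over the population distribution of shift: 0.279·(0.066−0.020) + 0.334·(0.299−0.092) + 0.388·(0.481−0.395) = +0.116.

+0.12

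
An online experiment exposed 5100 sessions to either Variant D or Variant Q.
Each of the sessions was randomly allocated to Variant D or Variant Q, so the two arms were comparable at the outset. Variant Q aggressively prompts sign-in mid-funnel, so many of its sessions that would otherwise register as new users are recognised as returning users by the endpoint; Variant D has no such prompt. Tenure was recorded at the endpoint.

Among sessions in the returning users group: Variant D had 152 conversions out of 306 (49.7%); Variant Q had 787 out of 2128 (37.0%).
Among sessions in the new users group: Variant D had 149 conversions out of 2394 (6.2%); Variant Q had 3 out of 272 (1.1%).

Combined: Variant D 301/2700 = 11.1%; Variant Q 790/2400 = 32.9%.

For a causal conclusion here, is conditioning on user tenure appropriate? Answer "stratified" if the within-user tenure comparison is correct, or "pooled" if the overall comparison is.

The user tenure-specific comparison favours Variant D throughout, but the pooled figures favour Variant Q. The question is whether to condition on user tenure.
Because the variant influences user tenure, user tenure is a post-treatment mediator, not a confounder. Stratifying on it would bias the estimate; the causal effect is the crude pooled difference.
Pooled: Variant D 11.1% vs Variant Q 32.9%; Variant Q is higher overall.

pooled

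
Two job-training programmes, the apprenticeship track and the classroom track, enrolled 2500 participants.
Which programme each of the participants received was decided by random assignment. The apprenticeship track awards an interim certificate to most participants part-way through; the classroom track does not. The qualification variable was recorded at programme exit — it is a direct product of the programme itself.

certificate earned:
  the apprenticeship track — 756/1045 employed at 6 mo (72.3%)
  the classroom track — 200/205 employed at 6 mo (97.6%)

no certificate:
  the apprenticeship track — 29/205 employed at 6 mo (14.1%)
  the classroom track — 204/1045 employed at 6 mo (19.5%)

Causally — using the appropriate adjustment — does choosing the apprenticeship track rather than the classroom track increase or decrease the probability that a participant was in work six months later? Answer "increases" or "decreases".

increases

Qualification attained during the programme is downstream of the programme. One should not condition on a consequence of treatment, so the overall rates are the right comparison.
Pooled: the apprenticeship track 62.8% vs the classroom track 32.3%; the apprenticeship track is higher overall.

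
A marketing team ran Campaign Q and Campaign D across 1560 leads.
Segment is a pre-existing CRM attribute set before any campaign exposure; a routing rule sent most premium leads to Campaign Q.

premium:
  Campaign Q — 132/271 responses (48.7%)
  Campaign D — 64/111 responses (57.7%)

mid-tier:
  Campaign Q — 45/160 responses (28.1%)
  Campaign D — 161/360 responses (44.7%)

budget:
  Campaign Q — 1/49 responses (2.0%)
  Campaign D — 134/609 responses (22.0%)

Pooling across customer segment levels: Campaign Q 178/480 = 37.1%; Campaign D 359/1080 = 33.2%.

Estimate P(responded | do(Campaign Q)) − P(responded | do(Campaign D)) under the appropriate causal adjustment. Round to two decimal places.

-0.16

Within every customer segment level Campaign D has the higher rate, yet pooled Campaign Q does — Simpson's reversal.
The imbalance in customer segment arose from how leads were allocated, not from anything the campaign did; and customer segment independently affects the outcome. The pooled gap is confounded — condition on customer segment.
Adjusting over the population distribution of customer segment: 0.245·(0.487−0.577) + 0.333·(0.281−0.447) + 0.422·(0.020−0.220) = -0.161.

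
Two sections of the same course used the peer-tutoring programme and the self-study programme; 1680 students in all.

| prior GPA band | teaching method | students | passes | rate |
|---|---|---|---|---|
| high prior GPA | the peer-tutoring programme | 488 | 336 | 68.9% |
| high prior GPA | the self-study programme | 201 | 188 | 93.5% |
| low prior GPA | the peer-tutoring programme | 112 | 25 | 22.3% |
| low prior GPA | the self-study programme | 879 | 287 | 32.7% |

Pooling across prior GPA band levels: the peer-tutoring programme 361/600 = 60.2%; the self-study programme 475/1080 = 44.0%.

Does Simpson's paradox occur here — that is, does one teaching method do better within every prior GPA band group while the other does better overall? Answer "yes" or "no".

yes

Within each prior GPA band level (high prior GPA 68.9% vs 93.5%; low prior GPA 22.3% vs 32.7%), the self-study programme has the higher rate every time. Pooled: 60.2% vs 44.0% — the peer-tutoring programme has the higher rate overall. The two comparisons disagree.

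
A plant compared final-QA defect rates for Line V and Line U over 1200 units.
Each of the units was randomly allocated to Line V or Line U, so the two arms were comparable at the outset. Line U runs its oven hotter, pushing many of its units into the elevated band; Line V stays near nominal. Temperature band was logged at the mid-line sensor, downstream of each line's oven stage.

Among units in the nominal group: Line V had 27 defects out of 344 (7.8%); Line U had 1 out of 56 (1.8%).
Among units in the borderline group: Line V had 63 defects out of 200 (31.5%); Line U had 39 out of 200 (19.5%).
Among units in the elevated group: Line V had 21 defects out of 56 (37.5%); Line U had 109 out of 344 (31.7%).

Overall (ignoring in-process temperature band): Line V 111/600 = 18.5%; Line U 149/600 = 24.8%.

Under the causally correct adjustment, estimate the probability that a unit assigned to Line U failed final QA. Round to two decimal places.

The stratified and pooled comparisons disagree (Line U wins within each in-process temperature band; Line V wins overall), so the answer turns on the causal role of in-process temperature band.
In-process temperature band is downstream of the line. One should not condition on a consequence of treatment, so the overall rates are the right comparison.
So P(outcome | do(Line U)) is just the pooled rate for Line U: 149/600 = 0.248.

0.25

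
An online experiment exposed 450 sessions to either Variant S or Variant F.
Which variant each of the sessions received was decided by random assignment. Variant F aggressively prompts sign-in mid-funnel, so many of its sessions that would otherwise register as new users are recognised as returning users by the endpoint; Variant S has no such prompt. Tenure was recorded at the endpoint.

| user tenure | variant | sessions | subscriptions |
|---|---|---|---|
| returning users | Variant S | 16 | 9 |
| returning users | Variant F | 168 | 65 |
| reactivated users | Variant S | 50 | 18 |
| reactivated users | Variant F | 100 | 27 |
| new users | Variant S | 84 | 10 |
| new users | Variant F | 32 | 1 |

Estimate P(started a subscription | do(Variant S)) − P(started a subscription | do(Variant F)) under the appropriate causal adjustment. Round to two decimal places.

-0.06

Variant S is higher inside every user tenure stratum but Variant F is higher in aggregate. Whether to stratify depends on how user tenure relates to the variant.
Stratifying would compare variants among sessions the variants themselves sorted into user tenure groups — a form of selection on an intermediate. The unconditioned pooled rates give the total causal effect.
The causal difference is the pooled difference: 0.247 − 0.310 = -0.063.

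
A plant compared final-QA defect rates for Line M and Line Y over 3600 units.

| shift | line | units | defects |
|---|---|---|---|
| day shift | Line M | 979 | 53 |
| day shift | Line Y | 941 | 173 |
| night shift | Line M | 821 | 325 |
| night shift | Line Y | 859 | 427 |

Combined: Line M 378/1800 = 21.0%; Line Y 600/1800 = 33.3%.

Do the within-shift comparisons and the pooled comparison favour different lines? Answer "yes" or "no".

Within each shift level (day shift 5.4% vs 18.4%; night shift 39.6% vs 49.7%), Line M has the lower rate every time. Pooled: 21.0% vs 33.3% — Line M has the lower rate overall. They agree.

no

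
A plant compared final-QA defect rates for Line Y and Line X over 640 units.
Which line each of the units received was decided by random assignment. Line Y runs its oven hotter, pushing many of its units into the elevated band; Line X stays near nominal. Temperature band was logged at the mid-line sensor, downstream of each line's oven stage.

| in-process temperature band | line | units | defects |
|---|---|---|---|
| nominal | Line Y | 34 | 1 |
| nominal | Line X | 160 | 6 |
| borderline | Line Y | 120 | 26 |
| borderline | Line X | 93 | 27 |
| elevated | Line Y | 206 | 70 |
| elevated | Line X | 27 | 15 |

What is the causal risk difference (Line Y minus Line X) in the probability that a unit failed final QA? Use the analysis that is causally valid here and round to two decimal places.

The distribution of in-process temperature band is itself part of what the line does — it is an intermediate outcome. Holding it fixed would remove that part of the effect; the total effect is the pooled difference.
The causal difference is the pooled difference: 0.269 − 0.171 = +0.098.

+0.10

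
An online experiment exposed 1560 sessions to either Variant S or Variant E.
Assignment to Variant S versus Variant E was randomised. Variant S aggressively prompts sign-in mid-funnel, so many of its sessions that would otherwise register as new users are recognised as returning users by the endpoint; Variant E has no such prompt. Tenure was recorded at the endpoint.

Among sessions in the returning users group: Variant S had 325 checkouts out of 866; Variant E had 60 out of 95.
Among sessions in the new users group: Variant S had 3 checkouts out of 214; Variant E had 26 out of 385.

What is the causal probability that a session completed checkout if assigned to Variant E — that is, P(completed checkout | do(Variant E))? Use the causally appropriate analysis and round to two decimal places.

User tenure here is a post-treatment variable shaped by the variant; conditioning on it would introduce bias rather than remove it. The overall comparison is the causal one.
So P(outcome | do(Variant E)) is just the pooled rate for Variant E: 86/480 = 0.179.

0.18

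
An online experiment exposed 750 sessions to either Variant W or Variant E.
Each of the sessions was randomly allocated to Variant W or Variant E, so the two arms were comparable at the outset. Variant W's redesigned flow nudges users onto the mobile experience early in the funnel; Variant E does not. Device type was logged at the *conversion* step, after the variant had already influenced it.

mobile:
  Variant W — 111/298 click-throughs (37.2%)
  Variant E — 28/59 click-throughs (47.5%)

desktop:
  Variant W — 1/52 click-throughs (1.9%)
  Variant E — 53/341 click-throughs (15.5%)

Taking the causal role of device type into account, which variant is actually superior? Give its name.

Variant W

Within every device type level Variant E has the higher rate, yet pooled Variant W does — Simpson's reversal.
Device type is downstream of the variant. One should not condition on a consequence of treatment, so the overall rates are the right comparison.
Pooled: Variant W 32.0% vs Variant E 20.2%; Variant W is higher overall.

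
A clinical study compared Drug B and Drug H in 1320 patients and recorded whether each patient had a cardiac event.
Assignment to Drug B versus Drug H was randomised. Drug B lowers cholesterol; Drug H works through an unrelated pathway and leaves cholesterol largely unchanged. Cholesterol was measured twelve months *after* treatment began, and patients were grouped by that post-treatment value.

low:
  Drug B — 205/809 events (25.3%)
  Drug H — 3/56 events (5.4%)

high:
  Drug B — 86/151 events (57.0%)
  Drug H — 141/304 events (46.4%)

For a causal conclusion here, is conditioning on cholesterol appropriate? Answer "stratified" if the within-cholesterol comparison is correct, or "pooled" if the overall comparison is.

The cholesterol-specific comparison favours Drug H throughout, but the pooled figures favour Drug B. The question is whether to condition on cholesterol.
Cholesterol lies on the pathway drug → cholesterol → outcome, so adjusting for it blocks the indirect effect. For the total causal effect of drug, use the unadjusted pooled rates.
Pooled: Drug B 30.3% vs Drug H 40.0%; Drug B is lower overall.

pooled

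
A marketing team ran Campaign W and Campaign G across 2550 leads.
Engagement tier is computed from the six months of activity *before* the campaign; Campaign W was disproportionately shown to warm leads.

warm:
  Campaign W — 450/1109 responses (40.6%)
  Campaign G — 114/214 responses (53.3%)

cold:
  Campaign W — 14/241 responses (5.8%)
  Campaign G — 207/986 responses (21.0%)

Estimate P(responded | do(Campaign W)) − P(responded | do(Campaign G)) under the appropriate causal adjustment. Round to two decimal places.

-0.14

The stratified and pooled comparisons disagree (Campaign G wins within each engagement tier; Campaign W wins overall), so the answer turns on the causal role of engagement tier.
Since engagement tier is a pre-existing factor (not a product of the campaign) and it affects the outcome on its own, it is a confounder. The stratified rates, not the pooled rate, identify the causal effect.
Adjusting over the population distribution of engagement tier: 0.519·(0.406−0.533) + 0.481·(0.058−0.210) = -0.139.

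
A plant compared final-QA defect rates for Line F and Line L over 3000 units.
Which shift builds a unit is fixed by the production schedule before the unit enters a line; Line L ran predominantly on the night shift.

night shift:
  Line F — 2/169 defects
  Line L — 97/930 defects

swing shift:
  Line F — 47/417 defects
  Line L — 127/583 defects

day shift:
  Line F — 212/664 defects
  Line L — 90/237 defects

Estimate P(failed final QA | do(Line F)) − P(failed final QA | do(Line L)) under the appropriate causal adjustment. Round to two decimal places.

-0.09

The stratified and pooled comparisons disagree (Line F wins within each shift; Line L wins overall), so the answer turns on the causal role of shift.
Since shift is a pre-existing factor (not a product of the line) and it affects the outcome on its own, it is a confounder. The stratified rates, not the pooled rate, identify the causal effect.
Adjusting over the population distribution of shift: 0.366·(0.012−0.104) + 0.333·(0.113−0.218) + 0.300·(0.319−0.380) = -0.087.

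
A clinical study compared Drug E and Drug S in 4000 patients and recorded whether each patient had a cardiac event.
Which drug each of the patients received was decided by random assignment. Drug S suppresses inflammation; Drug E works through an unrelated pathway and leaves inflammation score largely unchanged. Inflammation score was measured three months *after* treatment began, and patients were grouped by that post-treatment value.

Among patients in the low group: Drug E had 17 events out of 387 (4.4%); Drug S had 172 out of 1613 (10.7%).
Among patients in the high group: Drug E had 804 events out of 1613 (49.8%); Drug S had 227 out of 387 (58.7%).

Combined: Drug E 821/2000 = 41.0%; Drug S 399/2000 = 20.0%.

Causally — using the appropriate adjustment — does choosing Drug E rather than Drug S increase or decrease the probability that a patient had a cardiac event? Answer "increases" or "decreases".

Stratifying would compare drugs among patients the drugs themselves sorted into inflammation score groups — a form of selection on an intermediate. The unconditioned pooled rates give the total causal effect.
Pooled: Drug E 41.0% vs Drug S 20.0%; Drug S is lower overall.

increases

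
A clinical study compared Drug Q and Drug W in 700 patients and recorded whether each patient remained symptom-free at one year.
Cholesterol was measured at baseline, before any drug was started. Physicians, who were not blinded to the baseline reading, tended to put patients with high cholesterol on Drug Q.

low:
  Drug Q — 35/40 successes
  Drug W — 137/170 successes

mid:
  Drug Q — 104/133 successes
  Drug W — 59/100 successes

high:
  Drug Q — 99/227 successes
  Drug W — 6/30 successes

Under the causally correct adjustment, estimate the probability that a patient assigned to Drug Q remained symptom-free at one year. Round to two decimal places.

Drug Q is higher inside every cholesterol stratum but Drug W is higher in aggregate. Whether to stratify depends on how cholesterol relates to the drug.
Since cholesterol is a pre-existing factor (not a product of the drug) and it affects the outcome on its own, it is a confounder. The stratified rates, not the pooled rate, identify the causal effect.
Standardising Drug Q to the population cholesterol mix: 0.300·35/40 + 0.333·104/133 + 0.367·99/227 = 0.683.

0.68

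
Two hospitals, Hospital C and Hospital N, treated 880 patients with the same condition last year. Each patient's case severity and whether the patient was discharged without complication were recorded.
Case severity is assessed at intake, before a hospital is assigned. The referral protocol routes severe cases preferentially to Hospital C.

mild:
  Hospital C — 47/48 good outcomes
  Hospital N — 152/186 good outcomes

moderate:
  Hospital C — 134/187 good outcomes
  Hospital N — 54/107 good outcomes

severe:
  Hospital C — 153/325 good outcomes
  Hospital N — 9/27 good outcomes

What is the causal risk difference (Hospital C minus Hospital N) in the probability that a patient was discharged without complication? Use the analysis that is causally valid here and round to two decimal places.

Here case severity is a common cause — it drives both which hospital a case falls under and the outcome. The crude comparison mixes populations; the stratum-specific rates are the causally relevant ones.
Adjusting over the population distribution of case severity: 0.266·(0.979−0.817) + 0.334·(0.717−0.505) + 0.400·(0.471−0.333) = +0.169.

+0.17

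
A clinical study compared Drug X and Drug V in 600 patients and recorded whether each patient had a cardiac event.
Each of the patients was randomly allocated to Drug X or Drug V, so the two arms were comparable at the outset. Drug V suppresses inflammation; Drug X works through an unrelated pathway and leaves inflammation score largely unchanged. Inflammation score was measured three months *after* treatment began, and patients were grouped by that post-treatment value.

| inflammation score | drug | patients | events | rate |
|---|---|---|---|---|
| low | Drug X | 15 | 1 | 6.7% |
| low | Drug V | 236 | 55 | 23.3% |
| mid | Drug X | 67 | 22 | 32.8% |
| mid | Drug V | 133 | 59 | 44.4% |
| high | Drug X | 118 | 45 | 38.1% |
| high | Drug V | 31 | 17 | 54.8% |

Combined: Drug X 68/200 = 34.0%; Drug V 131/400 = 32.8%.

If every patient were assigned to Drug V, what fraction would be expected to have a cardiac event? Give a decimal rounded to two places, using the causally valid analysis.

Drug X is lower inside every inflammation score stratum but Drug V is lower in aggregate. Whether to stratify depends on how inflammation score relates to the drug.
Inflammation score lies on the pathway drug → inflammation score → outcome, so adjusting for it blocks the indirect effect. For the total causal effect of drug, use the unadjusted pooled rates.
So P(outcome | do(Drug V)) is just the pooled rate for Drug V: 131/400 = 0.328.

0.33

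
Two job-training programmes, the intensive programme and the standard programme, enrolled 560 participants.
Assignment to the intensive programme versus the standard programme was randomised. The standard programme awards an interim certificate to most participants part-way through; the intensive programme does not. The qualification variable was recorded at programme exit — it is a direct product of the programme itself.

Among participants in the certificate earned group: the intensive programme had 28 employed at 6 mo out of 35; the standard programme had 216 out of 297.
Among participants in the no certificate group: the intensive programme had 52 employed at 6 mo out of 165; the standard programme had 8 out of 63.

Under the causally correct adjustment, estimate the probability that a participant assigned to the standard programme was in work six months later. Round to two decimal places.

the intensive programme is higher inside every qualification attained during the programme stratum but the standard programme is higher in aggregate. Whether to stratify depends on how qualification attained during the programme relates to the programme.
The distribution of qualification attained during the programme is itself part of what the programme does — it is an intermediate outcome. Holding it fixed would remove that part of the effect; the total effect is the pooled difference.
So P(outcome | do(the standard programme)) is just the pooled rate for the standard programme: 224/360 = 0.622.

0.62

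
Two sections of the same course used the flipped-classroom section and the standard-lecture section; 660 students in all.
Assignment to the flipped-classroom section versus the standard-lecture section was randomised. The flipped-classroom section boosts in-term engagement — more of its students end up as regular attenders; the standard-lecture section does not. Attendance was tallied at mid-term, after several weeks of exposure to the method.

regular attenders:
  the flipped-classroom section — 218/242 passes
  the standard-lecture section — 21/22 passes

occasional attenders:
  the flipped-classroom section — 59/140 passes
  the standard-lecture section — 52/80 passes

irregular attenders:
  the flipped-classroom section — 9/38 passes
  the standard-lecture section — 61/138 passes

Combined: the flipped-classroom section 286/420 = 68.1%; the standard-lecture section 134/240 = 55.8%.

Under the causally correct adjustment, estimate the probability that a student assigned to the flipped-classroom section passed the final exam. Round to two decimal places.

Within every mid-term attendance level the standard-lecture section has the higher rate, yet pooled the flipped-classroom section does — Simpson's reversal.
Mid-term attendance here is a post-treatment variable shaped by the teaching method; conditioning on it would introduce bias rather than remove it. The overall comparison is the causal one.
So P(outcome | do(the flipped-classroom section)) is just the pooled rate for the flipped-classroom section: 286/420 = 0.681.

0.68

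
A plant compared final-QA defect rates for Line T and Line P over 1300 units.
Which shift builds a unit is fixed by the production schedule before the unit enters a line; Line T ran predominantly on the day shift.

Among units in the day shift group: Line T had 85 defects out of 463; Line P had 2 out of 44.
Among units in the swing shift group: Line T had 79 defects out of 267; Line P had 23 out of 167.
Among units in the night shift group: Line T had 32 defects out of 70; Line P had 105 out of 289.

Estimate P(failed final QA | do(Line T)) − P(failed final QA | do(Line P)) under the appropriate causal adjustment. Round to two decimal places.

+0.13

The shift-specific comparison favours Line P throughout, but the pooled figures favour Line T. The question is whether to condition on shift.
Since shift is a pre-existing factor (not a product of the line) and it affects the outcome on its own, it is a confounder. The stratified rates, not the pooled rate, identify the causal effect.
Adjusting over the population distribution of shift: 0.390·(0.184−0.045) + 0.334·(0.296−0.138) + 0.276·(0.457−0.363) = +0.133.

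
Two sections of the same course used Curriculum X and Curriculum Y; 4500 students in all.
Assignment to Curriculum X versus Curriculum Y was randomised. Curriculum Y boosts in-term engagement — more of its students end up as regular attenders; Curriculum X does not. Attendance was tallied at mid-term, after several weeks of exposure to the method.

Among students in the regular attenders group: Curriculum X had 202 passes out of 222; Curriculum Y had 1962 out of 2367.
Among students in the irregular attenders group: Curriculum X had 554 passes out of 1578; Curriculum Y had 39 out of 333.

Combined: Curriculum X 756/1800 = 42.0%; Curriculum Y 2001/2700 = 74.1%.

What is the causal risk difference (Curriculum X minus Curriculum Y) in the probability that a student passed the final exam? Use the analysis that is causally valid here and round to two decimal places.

The mid-term attendance-specific comparison favours Curriculum X throughout, but the pooled figures favour Curriculum Y. The question is whether to condition on mid-term attendance.
Mid-term attendance is downstream of the teaching method. One should not condition on a consequence of treatment, so the overall rates are the right comparison.
The causal difference is the pooled difference: 0.420 − 0.741 = -0.321.

-0.32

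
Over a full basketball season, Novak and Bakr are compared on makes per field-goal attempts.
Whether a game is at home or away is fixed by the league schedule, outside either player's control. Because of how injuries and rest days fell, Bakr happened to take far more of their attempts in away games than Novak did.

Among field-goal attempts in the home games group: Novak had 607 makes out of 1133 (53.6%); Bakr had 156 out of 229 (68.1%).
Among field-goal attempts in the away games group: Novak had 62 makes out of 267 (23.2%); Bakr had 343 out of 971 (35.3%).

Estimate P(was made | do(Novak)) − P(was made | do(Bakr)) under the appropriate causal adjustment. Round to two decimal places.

-0.13

Within every game venue level Bakr has the higher rate, yet pooled Novak does — Simpson's reversal.
The imbalance in game venue arose from how field-goal attempts were allocated, not from anything the player did; and game venue independently affects the outcome. The pooled gap is confounded — condition on game venue.
Adjusting over the population distribution of game venue: 0.524·(0.536−0.681) + 0.476·(0.232−0.353) = -0.134.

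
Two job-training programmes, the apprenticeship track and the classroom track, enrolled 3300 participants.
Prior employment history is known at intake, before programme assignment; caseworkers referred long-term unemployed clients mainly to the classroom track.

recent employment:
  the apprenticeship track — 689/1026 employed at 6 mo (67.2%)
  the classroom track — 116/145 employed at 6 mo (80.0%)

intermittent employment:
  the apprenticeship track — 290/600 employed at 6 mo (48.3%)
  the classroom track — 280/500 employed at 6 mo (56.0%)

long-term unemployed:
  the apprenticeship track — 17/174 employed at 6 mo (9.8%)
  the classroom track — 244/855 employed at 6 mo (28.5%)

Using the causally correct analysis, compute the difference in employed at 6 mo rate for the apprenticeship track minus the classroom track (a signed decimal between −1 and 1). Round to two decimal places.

-0.13

Nothing the programme does changes prior employment history; the imbalance is an allocation artefact. With prior employment history also predicting the outcome, the pooled figure is confounded, and the within-stratum comparison is the causal one.
Adjusting over the population distribution of prior employment history: 0.355·(0.672−0.800) + 0.333·(0.483−0.560) + 0.312·(0.098−0.285) = -0.130.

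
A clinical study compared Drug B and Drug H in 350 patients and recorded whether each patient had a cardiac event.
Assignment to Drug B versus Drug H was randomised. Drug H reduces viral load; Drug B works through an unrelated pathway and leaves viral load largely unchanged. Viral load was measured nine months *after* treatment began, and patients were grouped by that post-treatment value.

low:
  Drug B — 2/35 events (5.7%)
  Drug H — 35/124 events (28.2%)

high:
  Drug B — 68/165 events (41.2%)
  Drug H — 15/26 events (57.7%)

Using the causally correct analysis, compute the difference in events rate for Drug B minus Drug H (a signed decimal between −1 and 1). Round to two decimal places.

Drug B is lower inside every viral load stratum but Drug H is lower in aggregate. Whether to stratify depends on how viral load relates to the drug.
Viral load is recorded after the drug and is itself shifted by it — it sits on the causal path from drug to outcome. Conditioning on a mediator would strip out part of the effect we want; the pooled comparison gives the total causal effect.
The causal difference is the pooled difference: 0.350 − 0.333 = +0.017.

+0.02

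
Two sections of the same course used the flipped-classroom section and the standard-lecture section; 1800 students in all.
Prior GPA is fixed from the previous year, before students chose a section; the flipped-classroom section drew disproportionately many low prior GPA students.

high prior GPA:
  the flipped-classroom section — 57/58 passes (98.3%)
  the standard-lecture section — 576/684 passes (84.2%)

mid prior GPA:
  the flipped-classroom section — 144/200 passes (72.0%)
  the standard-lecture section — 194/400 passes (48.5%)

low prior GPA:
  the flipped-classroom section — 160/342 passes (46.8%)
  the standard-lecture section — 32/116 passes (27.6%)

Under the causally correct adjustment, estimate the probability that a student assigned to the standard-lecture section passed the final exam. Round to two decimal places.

Prior GPA band satisfies the back-door criterion: it is not a descendant of the teaching method, and it blocks the spurious path from teaching method to outcome. Adjusting for it (i.e., using the within-prior GPA band rates) gives the causal effect.
Standardising the standard-lecture section to the population prior GPA band mix: 0.412·576/684 + 0.333·194/400 + 0.254·32/116 = 0.579.

0.58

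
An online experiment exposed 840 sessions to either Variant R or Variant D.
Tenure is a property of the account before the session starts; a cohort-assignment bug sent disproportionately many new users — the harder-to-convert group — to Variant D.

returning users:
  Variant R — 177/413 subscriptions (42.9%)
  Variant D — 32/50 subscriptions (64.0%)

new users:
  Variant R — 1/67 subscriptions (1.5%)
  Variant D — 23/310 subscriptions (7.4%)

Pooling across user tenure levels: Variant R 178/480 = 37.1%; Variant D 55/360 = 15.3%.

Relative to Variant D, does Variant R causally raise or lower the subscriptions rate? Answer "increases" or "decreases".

The stratified and pooled comparisons disagree (Variant D wins within each user tenure; Variant R wins overall), so the answer turns on the causal role of user tenure.
User tenure is set before the variant has any effect — it is not caused by the variant — and it independently drives the outcome. That makes it a confounder, so the causal comparison is within user tenure levels.
Within each level — returning users: 42.9% vs 64.0%; new users: 1.5% vs 7.4% — Variant D is higher every time.

decreases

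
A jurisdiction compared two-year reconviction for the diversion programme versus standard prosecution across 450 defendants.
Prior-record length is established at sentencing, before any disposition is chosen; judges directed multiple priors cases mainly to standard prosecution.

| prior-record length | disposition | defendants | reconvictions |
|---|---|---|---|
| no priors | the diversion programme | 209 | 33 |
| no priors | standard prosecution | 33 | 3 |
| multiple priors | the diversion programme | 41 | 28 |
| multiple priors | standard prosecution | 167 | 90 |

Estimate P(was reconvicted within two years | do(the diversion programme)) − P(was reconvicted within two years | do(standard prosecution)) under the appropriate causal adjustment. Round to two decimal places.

+0.10

standard prosecution is lower inside every prior-record length stratum but the diversion programme is lower in aggregate. Whether to stratify depends on how prior-record length relates to the disposition.
Prior-record length is set before the disposition has any effect — it is not caused by the disposition — and it independently drives the outcome. That makes it a confounder, so the causal comparison is within prior-record length levels.
Adjusting over the population distribution of prior-record length: 0.538·(0.158−0.091) + 0.462·(0.683−0.539) = +0.103.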